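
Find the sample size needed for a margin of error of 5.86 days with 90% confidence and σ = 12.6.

n = (z*σ/E)² = (1.645×12.6/5.86)² = 12.5 → n = 13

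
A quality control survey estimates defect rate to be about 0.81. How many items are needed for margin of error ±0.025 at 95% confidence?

n = z²p(1-p)/E² = 1.96²×0.81×0.19/0.025² = 946.0 → n = 946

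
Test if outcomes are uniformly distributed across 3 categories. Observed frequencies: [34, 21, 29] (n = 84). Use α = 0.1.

Expected = 28 each. χ² = Σ(O-E)²/E = 3.071. df = 2, critical value = 4.605. Fail to reject H₀.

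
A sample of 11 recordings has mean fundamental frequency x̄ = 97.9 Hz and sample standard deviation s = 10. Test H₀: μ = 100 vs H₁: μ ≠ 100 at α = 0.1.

t = (x̄ - μ₀)/(s/√n) = (97.9 - 100)/(10/√11) = -0.696. df = 10, critical t = ±1.812. Fail to reject H₀.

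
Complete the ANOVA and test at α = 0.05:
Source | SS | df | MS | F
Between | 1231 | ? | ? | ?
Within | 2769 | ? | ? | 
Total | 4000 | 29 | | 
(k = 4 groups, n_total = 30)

df_between = 3, df_within = 26. MS_between = 410.33, MS_within = 106.5. F = 3.853, F_crit ≈ 2.975. Reject H₀.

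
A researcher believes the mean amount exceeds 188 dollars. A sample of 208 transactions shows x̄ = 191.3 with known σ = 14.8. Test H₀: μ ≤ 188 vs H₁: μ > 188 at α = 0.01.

z = 3.216. Critical value: 2.33. Reject H₀.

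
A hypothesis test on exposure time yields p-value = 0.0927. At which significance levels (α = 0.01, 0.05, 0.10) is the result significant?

p = 0.0927. Significant at: α = 0.1.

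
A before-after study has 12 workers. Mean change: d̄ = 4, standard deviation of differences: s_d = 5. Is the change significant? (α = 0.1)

t = d̄/(s_d/√n) = 4/(5/√12) = 2.771. df = 11, critical t = ±1.796. Reject H₀.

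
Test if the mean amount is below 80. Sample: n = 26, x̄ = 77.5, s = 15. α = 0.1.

t = (77.5 - 80)/(15/√26) = -0.85, df = 25. Critical t = -1.316. Fail to reject H₀.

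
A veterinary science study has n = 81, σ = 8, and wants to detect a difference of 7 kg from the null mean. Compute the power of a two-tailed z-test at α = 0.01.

SE = σ/√n = 8/√81 = 0.889. Non-centrality λ = d/SE = 7/0.889 = 7.875. Power ≈ Φ(λ - z_{α/2}) = Φ(7.875 - 2.576) = Φ(5.299) = 1.0.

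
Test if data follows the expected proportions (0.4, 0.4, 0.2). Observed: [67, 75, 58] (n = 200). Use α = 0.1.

Expected: [80.0, 80.0, 40.0]. χ² = 10.525. df = 2, critical = 4.605. Reject H₀.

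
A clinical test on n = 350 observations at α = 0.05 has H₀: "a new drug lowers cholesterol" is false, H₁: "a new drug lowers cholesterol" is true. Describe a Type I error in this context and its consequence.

Type I error: rejecting H₀ when it is true — concluding that a new drug lowers cholesterol when in fact it is not. Consequence: approving an ineffective drug — patients take a useless medication and may skip effective alternatives.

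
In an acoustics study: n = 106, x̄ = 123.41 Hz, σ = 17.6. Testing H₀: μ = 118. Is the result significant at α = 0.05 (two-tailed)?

z = (123.41 - 118)/(17.6/√106) = 3.165. Since |z| > 1.96, significant at α = 0.05.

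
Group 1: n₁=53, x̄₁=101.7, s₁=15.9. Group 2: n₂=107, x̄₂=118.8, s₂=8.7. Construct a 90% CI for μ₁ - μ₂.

Difference = -17.1. SE = √(15.9²/53 + 8.7²/107) = 2.34. CI = (-20.95, -13.25)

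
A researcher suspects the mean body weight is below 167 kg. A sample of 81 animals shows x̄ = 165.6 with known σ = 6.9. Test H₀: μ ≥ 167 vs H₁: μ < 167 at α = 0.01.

z = -1.826. Critical value: -2.33. Fail to reject H₀.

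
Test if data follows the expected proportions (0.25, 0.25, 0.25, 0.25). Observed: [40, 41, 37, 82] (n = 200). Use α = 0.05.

Expected: [50.0, 50.0, 50.0, 50.0]. χ² = 27.48. df = 3, critical = 7.815. Reject H₀.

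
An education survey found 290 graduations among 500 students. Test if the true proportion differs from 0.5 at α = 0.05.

p̂ = 0.58, p₀ = 0.5. z = (p̂ - p₀)/√(p₀(1-p₀)/n) = 3.578. Critical: ±1.96. Reject H₀.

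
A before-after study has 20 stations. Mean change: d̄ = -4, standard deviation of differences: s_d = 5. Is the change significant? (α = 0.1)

t = d̄/(s_d/√n) = -4/(5/√20) = -3.578. df = 19, critical t = ±1.729. Reject H₀.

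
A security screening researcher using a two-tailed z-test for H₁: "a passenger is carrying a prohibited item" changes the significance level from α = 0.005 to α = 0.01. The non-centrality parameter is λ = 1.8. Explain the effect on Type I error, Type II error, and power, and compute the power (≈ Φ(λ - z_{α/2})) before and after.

Increasing α from 0.005 to 0.01:
• Type I error rate increases (α is the Type I rate by definition).
• Critical value moves from z_{α/2} = 2.807 to 2.576, so power = Φ(λ - z_{α/2}) goes from Φ(1.8 - 2.807) = 0.157 to Φ(1.8 - 2.576) = 0.219.
• Type II error rate β = 1 - power therefore decreases (0.843 → 0.781).
Appropriate when false negatives are costly — here, letting a prohibited item through — security breach.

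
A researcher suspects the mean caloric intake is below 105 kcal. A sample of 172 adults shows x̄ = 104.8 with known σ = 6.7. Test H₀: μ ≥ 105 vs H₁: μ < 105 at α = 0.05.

z = -0.391. Critical value: -1.645. Fail to reject H₀.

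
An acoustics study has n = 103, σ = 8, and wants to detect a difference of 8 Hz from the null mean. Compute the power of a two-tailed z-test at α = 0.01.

SE = σ/√n = 8/√103 = 0.788. Non-centrality λ = d/SE = 8/0.788 = 10.149. Power ≈ Φ(λ - z_{α/2}) = Φ(10.149 - 2.576) = Φ(7.573) = 1.0.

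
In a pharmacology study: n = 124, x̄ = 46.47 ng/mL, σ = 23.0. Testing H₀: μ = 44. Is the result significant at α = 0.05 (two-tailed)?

z = (46.47 - 44)/(23.0/√124) = 1.196. Since |z| ≤ 1.96, not significant at α = 0.05.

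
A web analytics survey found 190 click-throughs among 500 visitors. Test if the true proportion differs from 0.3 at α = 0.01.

p̂ = 0.38, p₀ = 0.3. z = (p̂ - p₀)/√(p₀(1-p₀)/n) = 3.904. Critical: ±2.576. Reject H₀.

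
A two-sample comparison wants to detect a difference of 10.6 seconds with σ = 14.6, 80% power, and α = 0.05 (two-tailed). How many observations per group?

n per group = 2(z_α/2 + z_β)²σ²/d² = 2×(1.96 + 0.84)²×14.6²/10.6² = 29.7 → n = 30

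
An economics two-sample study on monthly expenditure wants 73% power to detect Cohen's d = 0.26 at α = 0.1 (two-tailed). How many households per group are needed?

z_{α/2} = 1.645, z_β = Φ⁻¹(0.73) = 0.613. For small effect (d = 0.26): n per group = 2(z_{α/2} + z_β)²/d² = 2(1.645 + 0.613)²/0.26² = 150.8 → 151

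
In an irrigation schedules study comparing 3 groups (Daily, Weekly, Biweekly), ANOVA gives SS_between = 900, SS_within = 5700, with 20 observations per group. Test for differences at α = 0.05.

df_between = 2, df_within = 57. F = MS_between/MS_within = 450.0/100.0 = 4.5. F_crit ≈ 3.159. Reject H₀. At least one mean differs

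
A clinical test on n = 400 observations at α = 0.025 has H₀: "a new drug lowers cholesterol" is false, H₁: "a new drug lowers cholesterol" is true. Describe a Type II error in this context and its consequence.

Type II error: failing to reject H₀ when it is false — concluding that a new drug lowers cholesterol is not supported when in fact it is. Consequence: shelving an effective drug — patients miss out on a treatment that would have helped.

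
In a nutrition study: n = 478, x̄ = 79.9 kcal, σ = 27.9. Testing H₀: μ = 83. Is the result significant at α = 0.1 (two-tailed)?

z = (79.9 - 83)/(27.9/√478) = -2.429. Since |z| > 1.645, significant at α = 0.1.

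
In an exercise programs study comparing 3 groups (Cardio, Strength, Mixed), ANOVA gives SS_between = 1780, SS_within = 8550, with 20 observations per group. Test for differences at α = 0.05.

df_between = 2, df_within = 57. F = MS_between/MS_within = 890.0/150.0 = 5.933. F_crit ≈ 3.159. Reject H₀. At least one mean differs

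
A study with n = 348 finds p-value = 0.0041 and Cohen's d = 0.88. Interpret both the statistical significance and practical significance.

Statistically significant (p = 0.0041 < 0.05). Cohen's d = 0.88 indicates a large effect size. Both statistical and practical significance should be considered.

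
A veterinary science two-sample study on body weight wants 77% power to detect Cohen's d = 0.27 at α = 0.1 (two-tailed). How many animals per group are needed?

z_{α/2} = 1.645, z_β = Φ⁻¹(0.77) = 0.739. For small effect (d = 0.27): n per group = 2(z_{α/2} + z_β)²/d² = 2(1.645 + 0.739)²/0.27² = 155.9 → 156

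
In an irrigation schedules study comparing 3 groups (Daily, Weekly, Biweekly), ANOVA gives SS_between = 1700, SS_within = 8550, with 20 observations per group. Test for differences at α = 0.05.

df_between = 2, df_within = 57. F = MS_between/MS_within = 850.0/150.0 = 5.667. F_crit ≈ 3.159. Reject H₀. At least one mean differs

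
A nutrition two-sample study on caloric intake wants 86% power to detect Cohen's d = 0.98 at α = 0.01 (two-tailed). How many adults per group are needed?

z_{α/2} = 2.576, z_β = Φ⁻¹(0.86) = 1.08. For large effect (d = 0.98): n per group = 2(z_{α/2} + z_β)²/d² = 2(2.576 + 1.08)²/0.98² = 27.8 → 28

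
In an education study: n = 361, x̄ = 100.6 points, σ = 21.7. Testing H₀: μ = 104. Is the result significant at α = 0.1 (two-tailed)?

z = (100.6 - 104)/(21.7/√361) = -2.977. Since |z| > 1.645, significant at α = 0.1.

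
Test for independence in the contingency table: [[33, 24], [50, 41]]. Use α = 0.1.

χ² = 0.124. df = 1, critical = 2.706. Fail to reject H₀. No evidence of dependence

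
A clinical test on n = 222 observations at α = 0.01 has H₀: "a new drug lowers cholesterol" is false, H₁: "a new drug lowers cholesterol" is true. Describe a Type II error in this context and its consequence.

Type II error: failing to reject H₀ when it is false — concluding that a new drug lowers cholesterol is not supported when in fact it is. Consequence: shelving an effective drug — patients miss out on a treatment that would have helped.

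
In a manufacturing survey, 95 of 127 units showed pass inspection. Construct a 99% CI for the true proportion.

p̂ = 0.748. CI = p̂ ± z*√(p̂(1-p̂)/n) = (0.649, 0.847)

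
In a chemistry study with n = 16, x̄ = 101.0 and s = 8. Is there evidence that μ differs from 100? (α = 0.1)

t = (x̄ - μ₀)/(s/√n) = (101.0 - 100)/(8/√16) = 0.5. df = 15, critical t = ±1.753. Fail to reject H₀.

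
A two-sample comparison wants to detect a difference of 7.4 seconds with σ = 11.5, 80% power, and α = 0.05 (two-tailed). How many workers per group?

n per group = 2(z_α/2 + z_β)²σ²/d² = 2×(1.96 + 0.84)²×11.5²/7.4² = 37.9 → n = 38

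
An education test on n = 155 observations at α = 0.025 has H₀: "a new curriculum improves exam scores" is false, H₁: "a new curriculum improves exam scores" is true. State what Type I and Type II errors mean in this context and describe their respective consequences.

Type I (false positive): concluding that a new curriculum improves exam scores when it is not — adopting a curriculum that gives no real benefit — disruption for nothing. Type II (false negative): failing to conclude that a new curriculum improves exam scores when it is — keeping the old curriculum when the new one would have helped students. Which is costlier depends on domain priorities and is a judgement call rather than a statistical fact.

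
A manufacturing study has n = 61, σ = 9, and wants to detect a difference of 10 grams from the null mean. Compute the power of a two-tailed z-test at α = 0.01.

SE = σ/√n = 9/√61 = 1.152. Non-centrality λ = d/SE = 10/1.152 = 8.678. Power ≈ Φ(λ - z_{α/2}) = Φ(8.678 - 2.576) = Φ(6.102) = 1.0.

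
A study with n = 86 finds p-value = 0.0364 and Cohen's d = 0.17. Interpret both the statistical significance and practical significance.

Statistically significant (p = 0.0364 < 0.05). Cohen's d = 0.17 indicates a very small effect size. Both statistical and practical significance should be considered.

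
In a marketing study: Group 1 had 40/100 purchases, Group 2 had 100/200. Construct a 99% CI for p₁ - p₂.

p̂₁ = 0.4, p̂₂ = 0.5. Difference = -0.1. CI = (-0.256, 0.056)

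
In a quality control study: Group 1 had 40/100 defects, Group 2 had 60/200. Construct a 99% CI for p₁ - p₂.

p̂₁ = 0.4, p̂₂ = 0.3. Difference = 0.1. CI = (-0.051, 0.251)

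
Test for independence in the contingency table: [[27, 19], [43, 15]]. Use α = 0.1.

χ² = 2.78. df = 1, critical = 2.706. Reject H₀. Variables are dependent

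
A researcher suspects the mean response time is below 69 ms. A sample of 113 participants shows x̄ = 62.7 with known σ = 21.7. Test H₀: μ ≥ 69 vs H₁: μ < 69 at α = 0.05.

z = -3.086. Critical value: -1.645. Reject H₀.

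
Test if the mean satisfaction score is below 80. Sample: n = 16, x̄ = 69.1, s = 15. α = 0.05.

t = (69.1 - 80)/(15/√16) = -2.907, df = 15. Critical t = -1.753. Reject H₀.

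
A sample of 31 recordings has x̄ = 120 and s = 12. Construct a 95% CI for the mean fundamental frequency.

CI = x̄ ± t*(s/√n) = 120 ± 2.042(12/√31) = (115.6, 124.4)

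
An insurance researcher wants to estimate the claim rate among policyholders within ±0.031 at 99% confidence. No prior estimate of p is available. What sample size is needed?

Conservative approach: use p = 0.5 (maximizes p(1-p) = 0.25). n = z²(0.25)/E² = 2.576²×0.25/0.031² = 1726.3 → n = 1727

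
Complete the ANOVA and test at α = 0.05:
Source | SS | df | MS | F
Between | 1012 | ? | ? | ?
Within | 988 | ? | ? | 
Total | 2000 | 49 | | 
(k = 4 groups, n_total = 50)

df_between = 3, df_within = 46. MS_between = 337.33, MS_within = 21.48. F = 15.706, F_crit ≈ 2.807. Reject H₀.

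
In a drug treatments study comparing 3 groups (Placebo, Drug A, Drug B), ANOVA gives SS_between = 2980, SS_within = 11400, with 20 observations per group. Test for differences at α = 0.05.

df_between = 2, df_within = 57. F = MS_between/MS_within = 1490.0/200.0 = 7.45. F_crit ≈ 3.159. Reject H₀. At least one mean differs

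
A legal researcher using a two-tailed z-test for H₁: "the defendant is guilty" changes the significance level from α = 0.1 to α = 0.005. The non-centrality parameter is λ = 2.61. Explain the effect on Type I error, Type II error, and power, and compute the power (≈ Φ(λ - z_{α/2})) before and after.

Decreasing α from 0.1 to 0.005:
• Type I error rate decreases (α is the Type I rate by definition).
• Critical value moves from z_{α/2} = 1.645 to 2.807, so power = Φ(λ - z_{α/2}) goes from Φ(2.61 - 1.645) = 0.833 to Φ(2.61 - 2.807) = 0.422.
• Type II error rate β = 1 - power therefore increases (0.167 → 0.578).
Appropriate when false positives are costly — here, convicting an innocent person.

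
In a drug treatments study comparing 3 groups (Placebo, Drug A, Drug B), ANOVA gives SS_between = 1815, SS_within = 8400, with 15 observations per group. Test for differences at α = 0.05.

df_between = 2, df_within = 42. F = MS_between/MS_within = 907.5/200.0 = 4.537. F_crit ≈ 3.22. Reject H₀. At least one mean differs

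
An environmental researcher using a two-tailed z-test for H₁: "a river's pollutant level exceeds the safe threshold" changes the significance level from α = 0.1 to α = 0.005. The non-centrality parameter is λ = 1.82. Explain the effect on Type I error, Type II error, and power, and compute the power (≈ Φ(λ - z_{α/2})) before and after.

Decreasing α from 0.1 to 0.005:
• Type I error rate decreases (α is the Type I rate by definition).
• Critical value moves from z_{α/2} = 1.645 to 2.807, so power = Φ(λ - z_{α/2}) goes from Φ(1.82 - 1.645) = 0.569 to Φ(1.82 - 2.807) = 0.162.
• Type II error rate β = 1 - power therefore increases (0.431 → 0.838).
Appropriate when false positives are costly — here, shutting down a compliant factory unnecessarily.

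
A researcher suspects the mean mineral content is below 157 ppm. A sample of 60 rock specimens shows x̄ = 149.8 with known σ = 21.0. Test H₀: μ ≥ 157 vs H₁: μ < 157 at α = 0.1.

z = -2.656. Critical value: -1.28. Reject H₀.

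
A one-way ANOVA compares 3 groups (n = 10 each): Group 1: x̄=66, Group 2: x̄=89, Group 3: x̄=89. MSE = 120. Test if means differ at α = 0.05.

Grand mean = 81.33. SS_between = 3526.67, MS_between = 1763.33. F = 14.694, F_crit ≈ 3.354. Reject H₀.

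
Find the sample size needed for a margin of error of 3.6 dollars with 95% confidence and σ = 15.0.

n = (z*σ/E)² = (1.96×15.0/3.6)² = 66.7 → n = 67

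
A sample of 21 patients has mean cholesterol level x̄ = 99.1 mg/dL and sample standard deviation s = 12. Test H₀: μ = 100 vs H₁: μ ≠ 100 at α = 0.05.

t = (x̄ - μ₀)/(s/√n) = (99.1 - 100)/(12/√21) = -0.344. df = 20, critical t = ±2.086. Fail to reject H₀.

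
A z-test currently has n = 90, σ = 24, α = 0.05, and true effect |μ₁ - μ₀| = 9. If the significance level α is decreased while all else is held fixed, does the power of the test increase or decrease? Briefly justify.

Power decreases: a smaller α raises the critical value, so less of the H₁ sampling distribution falls in the rejection region.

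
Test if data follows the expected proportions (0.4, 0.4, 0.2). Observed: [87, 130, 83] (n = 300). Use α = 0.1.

Expected: [120.0, 120.0, 60.0]. χ² = 18.725. df = 2, critical = 4.605. Reject H₀.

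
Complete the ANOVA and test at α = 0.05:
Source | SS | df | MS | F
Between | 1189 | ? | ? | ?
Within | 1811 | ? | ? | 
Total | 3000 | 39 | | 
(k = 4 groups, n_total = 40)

df_between = 3, df_within = 36. MS_between = 396.33, MS_within = 50.31. F = 7.879, F_crit ≈ 2.866. Reject H₀.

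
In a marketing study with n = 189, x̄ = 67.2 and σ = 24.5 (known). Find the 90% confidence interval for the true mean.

CI = x̄ ± z*(σ/√n) = 67.2 ± 1.645(24.5/√189) = 67.2 ± 2.93 = (64.27, 70.13)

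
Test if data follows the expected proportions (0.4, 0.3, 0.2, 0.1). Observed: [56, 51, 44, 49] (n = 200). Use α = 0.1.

Expected: [80.0, 60.0, 40.0, 20.0]. χ² = 51.0. df = 3, critical = 6.251. Reject H₀.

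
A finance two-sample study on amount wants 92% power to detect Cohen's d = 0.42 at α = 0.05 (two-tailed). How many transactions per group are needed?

z_{α/2} = 1.96, z_β = Φ⁻¹(0.92) = 1.405. For small effect (d = 0.42): n per group = 2(z_{α/2} + z_β)²/d² = 2(1.96 + 1.405)²/0.42² = 128.4 → 129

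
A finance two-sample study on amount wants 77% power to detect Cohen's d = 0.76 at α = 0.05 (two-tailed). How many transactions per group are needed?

z_{α/2} = 1.96, z_β = Φ⁻¹(0.77) = 0.739. For medium effect (d = 0.76): n per group = 2(z_{α/2} + z_β)²/d² = 2(1.96 + 0.739)²/0.76² = 25.2 → 26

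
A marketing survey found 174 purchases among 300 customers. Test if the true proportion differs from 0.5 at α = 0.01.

p̂ = 0.58, p₀ = 0.5. z = (p̂ - p₀)/√(p₀(1-p₀)/n) = 2.771. Critical: ±2.576. Reject H₀.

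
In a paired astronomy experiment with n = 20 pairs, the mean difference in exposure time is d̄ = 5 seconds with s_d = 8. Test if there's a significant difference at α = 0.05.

t = d̄/(s_d/√n) = 5/(8/√20) = 2.795. df = 19, critical t = ±2.093. Reject H₀.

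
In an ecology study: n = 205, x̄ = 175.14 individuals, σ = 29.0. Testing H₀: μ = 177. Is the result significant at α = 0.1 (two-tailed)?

z = (175.14 - 177)/(29.0/√205) = -0.918. Since |z| ≤ 1.645, not significant at α = 0.1.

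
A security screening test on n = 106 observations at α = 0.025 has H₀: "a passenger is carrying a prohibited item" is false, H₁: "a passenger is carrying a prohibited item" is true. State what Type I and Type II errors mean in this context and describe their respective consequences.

Type I (false positive): concluding that a passenger is carrying a prohibited item when it is not — detaining an innocent passenger — delay and inconvenience. Type II (false negative): failing to conclude that a passenger is carrying a prohibited item when it is — letting a prohibited item through — security breach. Which is costlier depends on domain priorities and is a judgement call rather than a statistical fact.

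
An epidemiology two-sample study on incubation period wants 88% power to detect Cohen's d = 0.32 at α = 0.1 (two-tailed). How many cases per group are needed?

z_{α/2} = 1.645, z_β = Φ⁻¹(0.88) = 1.175. For small effect (d = 0.32): n per group = 2(z_{α/2} + z_β)²/d² = 2(1.645 + 1.175)²/0.32² = 155.3 → 156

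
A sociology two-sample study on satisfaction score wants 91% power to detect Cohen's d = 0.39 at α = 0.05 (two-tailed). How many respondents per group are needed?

z_{α/2} = 1.96, z_β = Φ⁻¹(0.91) = 1.341. For small effect (d = 0.39): n per group = 2(z_{α/2} + z_β)²/d² = 2(1.96 + 1.341)²/0.39² = 143.3 → 144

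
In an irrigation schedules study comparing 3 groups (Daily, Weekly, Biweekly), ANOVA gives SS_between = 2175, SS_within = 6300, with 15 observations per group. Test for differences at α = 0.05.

df_between = 2, df_within = 42. F = MS_between/MS_within = 1087.5/150.0 = 7.25. F_crit ≈ 3.22. Reject H₀. At least one mean differs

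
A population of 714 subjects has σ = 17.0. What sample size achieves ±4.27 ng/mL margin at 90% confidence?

Without FPC: n₀ = (1.645×17.0/4.27)² = 42.892. With FPC: n = n₀N/(n₀+N-1) = 40.5 → n = 41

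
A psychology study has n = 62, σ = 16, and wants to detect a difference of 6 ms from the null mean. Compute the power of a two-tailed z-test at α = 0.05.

SE = σ/√n = 16/√62 = 2.032. Non-centrality λ = d/SE = 6/2.032 = 2.953. Power ≈ Φ(λ - z_{α/2}) = Φ(2.953 - 1.96) = Φ(0.993) = 0.84.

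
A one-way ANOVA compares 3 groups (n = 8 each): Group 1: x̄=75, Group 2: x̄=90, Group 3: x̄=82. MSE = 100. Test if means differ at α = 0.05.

Grand mean = 82.33. SS_between = 901.33, MS_between = 450.67. F = 4.507, F_crit ≈ 3.467. Reject H₀.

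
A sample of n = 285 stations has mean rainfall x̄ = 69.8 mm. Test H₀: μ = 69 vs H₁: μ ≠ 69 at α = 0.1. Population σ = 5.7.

z = (x̄ - μ₀)/(σ/√n) = (69.8 - 69)/(5.7/√285) = 2.369. Critical value: ±1.645. Since |2.369| > 1.645, Reject H₀.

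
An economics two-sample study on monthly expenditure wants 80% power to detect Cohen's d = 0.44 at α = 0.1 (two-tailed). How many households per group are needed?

z_{α/2} = 1.645, z_β = Φ⁻¹(0.8) = 0.842. For small effect (d = 0.44): n per group = 2(z_{α/2} + z_β)²/d² = 2(1.645 + 0.842)²/0.44² = 63.9 → 64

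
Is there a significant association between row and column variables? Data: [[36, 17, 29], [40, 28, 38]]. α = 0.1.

χ² = 1.062. df = 2, critical = 4.605. Fail to reject H₀. No evidence of dependence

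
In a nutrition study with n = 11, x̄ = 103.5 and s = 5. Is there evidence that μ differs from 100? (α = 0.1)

t = (x̄ - μ₀)/(s/√n) = (103.5 - 100)/(5/√11) = 2.322. df = 10, critical t = ±1.812. Reject H₀.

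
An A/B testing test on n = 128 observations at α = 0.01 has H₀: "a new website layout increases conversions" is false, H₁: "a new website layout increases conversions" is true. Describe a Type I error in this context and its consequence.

Type I error: rejecting H₀ when it is true — concluding that a new website layout increases conversions when in fact it is not. Consequence: rolling out a layout that doesn't actually help — wasted engineering effort.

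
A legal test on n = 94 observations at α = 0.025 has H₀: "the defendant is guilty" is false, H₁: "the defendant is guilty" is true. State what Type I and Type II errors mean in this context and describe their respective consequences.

Type I (false positive): concluding that the defendant is guilty when it is not — convicting an innocent person. Type II (false negative): failing to conclude that the defendant is guilty when it is — acquitting a guilty person. Which is costlier depends on domain priorities and is a judgement call rather than a statistical fact.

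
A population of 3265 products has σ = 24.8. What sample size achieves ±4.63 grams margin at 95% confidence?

Without FPC: n₀ = (1.96×24.8/4.63)² = 110.218. With FPC: n = n₀N/(n₀+N-1) = 106.7 → n = 107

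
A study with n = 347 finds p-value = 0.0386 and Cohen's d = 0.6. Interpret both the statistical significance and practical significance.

Statistically significant (p = 0.0386 < 0.05). Cohen's d = 0.6 indicates a medium effect size. Both statistical and practical significance should be considered.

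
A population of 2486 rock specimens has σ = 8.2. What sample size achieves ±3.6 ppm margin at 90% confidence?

Without FPC: n₀ = (1.645×8.2/3.6)² = 14.04. With FPC: n = n₀N/(n₀+N-1) = 14.0 → n = 14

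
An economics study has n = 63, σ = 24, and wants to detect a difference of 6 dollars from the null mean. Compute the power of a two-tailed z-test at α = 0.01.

SE = σ/√n = 24/√63 = 3.024. Non-centrality λ = d/SE = 6/3.024 = 1.984. Power ≈ Φ(λ - z_{α/2}) = Φ(1.984 - 2.576) = Φ(-0.592) = 0.277.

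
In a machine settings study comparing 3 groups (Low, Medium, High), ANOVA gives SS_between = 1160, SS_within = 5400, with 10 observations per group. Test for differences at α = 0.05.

df_between = 2, df_within = 27. F = MS_between/MS_within = 580.0/200.0 = 2.9. F_crit ≈ 3.354. Fail to reject H₀.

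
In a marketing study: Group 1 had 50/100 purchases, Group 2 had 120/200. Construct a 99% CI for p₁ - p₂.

p̂₁ = 0.5, p̂₂ = 0.6. Difference = -0.1. CI = (-0.257, 0.057)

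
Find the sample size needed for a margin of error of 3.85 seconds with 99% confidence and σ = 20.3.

n = (z*σ/E)² = (2.576×20.3/3.85)² = 184.5 → n = 185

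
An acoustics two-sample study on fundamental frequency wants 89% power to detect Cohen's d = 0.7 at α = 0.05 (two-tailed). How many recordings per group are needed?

z_{α/2} = 1.96, z_β = Φ⁻¹(0.89) = 1.227. For medium effect (d = 0.7): n per group = 2(z_{α/2} + z_β)²/d² = 2(1.96 + 1.227)²/0.7² = 41.5 → 42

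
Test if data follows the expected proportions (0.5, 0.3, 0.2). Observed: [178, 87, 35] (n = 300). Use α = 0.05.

Expected: [150.0, 90.0, 60.0]. χ² = 15.743. df = 2, critical = 5.991. Reject H₀.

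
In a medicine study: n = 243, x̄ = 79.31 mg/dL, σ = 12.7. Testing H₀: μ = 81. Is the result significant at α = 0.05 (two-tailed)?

z = (79.31 - 81)/(12.7/√243) = -2.074. Since |z| > 1.96, significant at α = 0.05.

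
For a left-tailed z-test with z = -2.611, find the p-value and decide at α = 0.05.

p = P(Z < -2.611) = Φ(-2.611) ≈ 0.0045. Since p < 0.05, reject H₀ (significant) at α = 0.05.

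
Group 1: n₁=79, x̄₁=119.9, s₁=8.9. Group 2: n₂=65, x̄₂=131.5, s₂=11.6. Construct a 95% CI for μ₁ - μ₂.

Difference = -11.6. SE = √(8.9²/79 + 11.6²/65) = 1.753. CI = (-15.04, -8.16)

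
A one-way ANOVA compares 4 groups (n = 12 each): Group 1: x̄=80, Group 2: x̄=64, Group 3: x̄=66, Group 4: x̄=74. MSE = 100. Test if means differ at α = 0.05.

Grand mean = 71.0. SS_between = 1968.0, MS_between = 656.0. F = 6.56, F_crit ≈ 2.816. Reject H₀.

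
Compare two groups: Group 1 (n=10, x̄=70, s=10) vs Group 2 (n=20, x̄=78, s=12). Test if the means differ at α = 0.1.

Pooled sp = 11.4. t = -1.813, df = 28. Critical t = ±1.701. Reject H₀.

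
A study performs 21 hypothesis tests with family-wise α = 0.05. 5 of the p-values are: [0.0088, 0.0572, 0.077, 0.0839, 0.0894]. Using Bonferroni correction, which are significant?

Bonferroni α = 0.05/21 = 0.00238. None of the given p-values are significant.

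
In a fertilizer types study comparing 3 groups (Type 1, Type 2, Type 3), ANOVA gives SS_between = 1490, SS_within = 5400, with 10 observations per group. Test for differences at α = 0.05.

df_between = 2, df_within = 27. F = MS_between/MS_within = 745.0/200.0 = 3.725. F_crit ≈ 3.354. Reject H₀. At least one mean differs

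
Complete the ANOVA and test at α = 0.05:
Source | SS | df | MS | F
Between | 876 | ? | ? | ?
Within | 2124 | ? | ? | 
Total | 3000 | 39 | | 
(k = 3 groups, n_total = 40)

df_between = 2, df_within = 37. MS_between = 438.0, MS_within = 57.41. F = 7.63, F_crit ≈ 3.252. Reject H₀.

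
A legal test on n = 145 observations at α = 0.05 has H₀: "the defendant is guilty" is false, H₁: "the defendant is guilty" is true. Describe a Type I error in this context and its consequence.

Type I error: rejecting H₀ when it is true — concluding that the defendant is guilty when in fact it is not. Consequence: convicting an innocent person.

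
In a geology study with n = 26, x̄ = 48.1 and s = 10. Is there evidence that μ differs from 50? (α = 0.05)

t = (x̄ - μ₀)/(s/√n) = (48.1 - 50)/(10/√26) = -0.969. df = 25, critical t = ±2.06. Fail to reject H₀.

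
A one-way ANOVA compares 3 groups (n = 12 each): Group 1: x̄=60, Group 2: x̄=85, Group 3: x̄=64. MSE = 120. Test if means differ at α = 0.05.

Grand mean = 69.67. SS_between = 4328.0, MS_between = 2164.0. F = 18.033, F_crit ≈ 3.285. Reject H₀.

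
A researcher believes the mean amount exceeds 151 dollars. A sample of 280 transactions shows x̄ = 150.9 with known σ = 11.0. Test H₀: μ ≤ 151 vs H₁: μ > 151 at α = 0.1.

z = -0.152. Critical value: 1.28. Fail to reject H₀.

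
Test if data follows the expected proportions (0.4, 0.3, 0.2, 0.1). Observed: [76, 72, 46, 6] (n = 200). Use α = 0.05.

Expected: [80.0, 60.0, 40.0, 20.0]. χ² = 13.3. df = 3, critical = 7.815. Reject H₀.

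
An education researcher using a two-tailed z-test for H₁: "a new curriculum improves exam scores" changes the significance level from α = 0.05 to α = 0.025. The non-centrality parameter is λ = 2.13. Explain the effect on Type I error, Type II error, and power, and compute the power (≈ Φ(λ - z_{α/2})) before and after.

Decreasing α from 0.05 to 0.025:
• Type I error rate decreases (α is the Type I rate by definition).
• Critical value moves from z_{α/2} = 1.96 to 2.241, so power = Φ(λ - z_{α/2}) goes from Φ(2.13 - 1.96) = 0.567 to Φ(2.13 - 2.241) = 0.456.
• Type II error rate β = 1 - power therefore increases (0.433 → 0.544).
Appropriate when false positives are costly — here, adopting a curriculum that gives no real benefit — disruption for nothing.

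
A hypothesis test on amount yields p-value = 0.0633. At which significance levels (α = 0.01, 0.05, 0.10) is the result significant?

p = 0.0633. Significant at: α = 0.1.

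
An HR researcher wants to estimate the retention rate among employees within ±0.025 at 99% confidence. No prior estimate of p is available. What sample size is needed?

Conservative approach: use p = 0.5 (maximizes p(1-p) = 0.25). n = z²(0.25)/E² = 2.576²×0.25/0.025² = 2654.3 → n = 2655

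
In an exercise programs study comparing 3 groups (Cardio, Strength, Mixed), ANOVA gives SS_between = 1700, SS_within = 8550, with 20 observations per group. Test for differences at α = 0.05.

df_between = 2, df_within = 57. F = MS_between/MS_within = 850.0/150.0 = 5.667. F_crit ≈ 3.159. Reject H₀. At least one mean differs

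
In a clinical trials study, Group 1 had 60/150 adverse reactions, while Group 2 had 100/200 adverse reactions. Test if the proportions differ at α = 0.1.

p̂₁ = 0.4, p̂₂ = 0.5, pooled p̂ = 0.457. z = -1.858. Critical: ±1.645. Reject H₀.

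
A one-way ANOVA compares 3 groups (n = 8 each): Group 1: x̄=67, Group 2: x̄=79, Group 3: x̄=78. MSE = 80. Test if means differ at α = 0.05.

Grand mean = 74.67. SS_between = 709.33, MS_between = 354.67. F = 4.433, F_crit ≈ 3.467. Reject H₀.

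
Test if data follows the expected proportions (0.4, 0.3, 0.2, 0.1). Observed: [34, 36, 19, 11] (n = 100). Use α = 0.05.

Expected: [40.0, 30.0, 20.0, 10.0]. χ² = 2.25. df = 3, critical = 7.815. Fail to reject H₀.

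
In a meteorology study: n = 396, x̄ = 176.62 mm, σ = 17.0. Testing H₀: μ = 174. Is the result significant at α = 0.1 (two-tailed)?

z = (176.62 - 174)/(17.0/√396) = 3.067. Since |z| > 1.645, significant at α = 0.1.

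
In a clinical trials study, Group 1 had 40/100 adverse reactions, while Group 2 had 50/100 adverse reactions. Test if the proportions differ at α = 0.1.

p̂₁ = 0.4, p̂₂ = 0.5, pooled p̂ = 0.45. z = -1.421. Critical: ±1.645. Fail to reject H₀.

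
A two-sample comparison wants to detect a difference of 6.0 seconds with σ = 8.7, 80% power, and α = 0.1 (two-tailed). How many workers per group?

n per group = 2(z_α/2 + z_β)²σ²/d² = 2×(1.645 + 0.84)²×8.7²/6.0² = 26.0 → n = 26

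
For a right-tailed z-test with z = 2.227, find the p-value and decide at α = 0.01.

p = P(Z > 2.227) = 1 - Φ(2.227) ≈ 0.013. Since p ≥ 0.01, fail to reject H₀ (not significant) at α = 0.01.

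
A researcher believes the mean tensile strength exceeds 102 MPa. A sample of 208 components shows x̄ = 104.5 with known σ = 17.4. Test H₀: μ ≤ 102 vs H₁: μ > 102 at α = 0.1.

z = 2.072. Critical value: 1.28. Reject H₀.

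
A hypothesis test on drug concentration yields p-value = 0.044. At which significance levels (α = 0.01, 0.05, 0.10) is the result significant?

p = 0.044. Significant at: α = 0.05, 0.1.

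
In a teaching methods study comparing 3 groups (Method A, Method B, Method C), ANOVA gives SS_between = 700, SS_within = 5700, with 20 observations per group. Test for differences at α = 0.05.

df_between = 2, df_within = 57. F = MS_between/MS_within = 350.0/100.0 = 3.5. F_crit ≈ 3.159. Reject H₀. At least one mean differs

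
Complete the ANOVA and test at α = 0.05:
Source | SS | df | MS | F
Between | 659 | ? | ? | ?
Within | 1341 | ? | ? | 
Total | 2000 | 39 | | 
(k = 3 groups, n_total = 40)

df_between = 2, df_within = 37. MS_between = 329.5, MS_within = 36.24. F = 9.091, F_crit ≈ 3.252. Reject H₀.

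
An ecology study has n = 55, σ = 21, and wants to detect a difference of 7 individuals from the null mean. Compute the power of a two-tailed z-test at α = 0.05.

SE = σ/√n = 21/√55 = 2.832. Non-centrality λ = d/SE = 7/2.832 = 2.472. Power ≈ Φ(λ - z_{α/2}) = Φ(2.472 - 1.96) = Φ(0.512) = 0.696.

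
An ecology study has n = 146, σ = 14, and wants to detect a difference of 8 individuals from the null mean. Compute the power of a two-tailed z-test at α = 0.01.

SE = σ/√n = 14/√146 = 1.159. Non-centrality λ = d/SE = 8/1.159 = 6.905. Power ≈ Φ(λ - z_{α/2}) = Φ(6.905 - 2.576) = Φ(4.329) = 1.0.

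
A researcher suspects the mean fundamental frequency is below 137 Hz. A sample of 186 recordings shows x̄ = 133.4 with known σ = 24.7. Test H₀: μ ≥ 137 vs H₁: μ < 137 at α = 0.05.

z = -1.988. Critical value: -1.645. Reject H₀.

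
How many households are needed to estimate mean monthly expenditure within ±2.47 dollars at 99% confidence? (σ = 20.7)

n = (z*σ/E)² = (2.576×20.7/2.47)² = 466.1 → n = 467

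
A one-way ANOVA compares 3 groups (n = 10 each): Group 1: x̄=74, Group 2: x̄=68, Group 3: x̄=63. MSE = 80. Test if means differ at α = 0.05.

Grand mean = 68.33. SS_between = 606.67, MS_between = 303.33. F = 3.792, F_crit ≈ 3.354. Reject H₀.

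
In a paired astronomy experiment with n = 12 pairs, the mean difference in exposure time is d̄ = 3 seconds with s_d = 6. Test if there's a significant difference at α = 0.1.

t = d̄/(s_d/√n) = 3/(6/√12) = 1.732. df = 11, critical t = ±1.796. Fail to reject H₀.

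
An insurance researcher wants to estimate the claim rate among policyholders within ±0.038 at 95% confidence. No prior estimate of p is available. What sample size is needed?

Conservative approach: use p = 0.5 (maximizes p(1-p) = 0.25). n = z²(0.25)/E² = 1.96²×0.25/0.038² = 665.1 → n = 666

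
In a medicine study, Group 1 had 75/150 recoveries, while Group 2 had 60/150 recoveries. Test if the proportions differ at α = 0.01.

p̂₁ = 0.5, p̂₂ = 0.4, pooled p̂ = 0.45. z = 1.741. Critical: ±2.576. Fail to reject H₀.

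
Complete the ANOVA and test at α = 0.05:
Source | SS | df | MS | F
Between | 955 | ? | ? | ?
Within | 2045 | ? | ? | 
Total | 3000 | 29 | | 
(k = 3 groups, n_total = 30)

df_between = 2, df_within = 27. MS_between = 477.5, MS_within = 75.74. F = 6.304, F_crit ≈ 3.354. Reject H₀.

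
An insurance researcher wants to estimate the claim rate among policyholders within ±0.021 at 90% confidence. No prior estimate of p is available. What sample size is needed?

Conservative approach: use p = 0.5 (maximizes p(1-p) = 0.25). n = z²(0.25)/E² = 1.645²×0.25/0.021² = 1534.03 → n = 1535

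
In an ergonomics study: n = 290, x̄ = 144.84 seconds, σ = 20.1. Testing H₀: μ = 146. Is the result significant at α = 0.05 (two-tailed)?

z = (144.84 - 146)/(20.1/√290) = -0.983. Since |z| ≤ 1.96, not significant at α = 0.05.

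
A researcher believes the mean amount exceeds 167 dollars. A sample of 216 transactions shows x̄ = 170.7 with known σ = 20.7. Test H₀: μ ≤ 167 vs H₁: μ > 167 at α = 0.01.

z = 2.627. Critical value: 2.33. Reject H₀.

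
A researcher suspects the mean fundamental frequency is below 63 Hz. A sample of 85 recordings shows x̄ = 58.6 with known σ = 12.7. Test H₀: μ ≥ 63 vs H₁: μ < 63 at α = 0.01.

z = -3.194. Critical value: -2.33. Reject H₀.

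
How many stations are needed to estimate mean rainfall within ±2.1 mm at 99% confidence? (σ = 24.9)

n = (z*σ/E)² = (2.576×24.9/2.1)² = 932.9 → n = 933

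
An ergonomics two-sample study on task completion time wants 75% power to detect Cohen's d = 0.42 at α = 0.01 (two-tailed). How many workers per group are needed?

z_{α/2} = 2.576, z_β = Φ⁻¹(0.75) = 0.674. For small effect (d = 0.42): n per group = 2(z_{α/2} + z_β)²/d² = 2(2.576 + 0.674)²/0.42² = 119.8 → 120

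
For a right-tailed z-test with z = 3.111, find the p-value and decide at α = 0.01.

p = P(Z > 3.111) = 1 - Φ(3.111) ≈ 0.0009. Since p < 0.01, reject H₀ (significant) at α = 0.01.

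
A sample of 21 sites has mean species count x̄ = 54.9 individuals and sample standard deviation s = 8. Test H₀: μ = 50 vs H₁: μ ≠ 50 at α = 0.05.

t = (x̄ - μ₀)/(s/√n) = (54.9 - 50)/(8/√21) = 2.807. df = 20, critical t = ±2.086. Reject H₀.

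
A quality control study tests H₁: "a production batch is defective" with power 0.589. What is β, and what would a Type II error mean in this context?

β = 1 - power = 1 - 0.589 = 0.411. A Type II error is failing to reject H₀ when H₀ is false (false negative) — here, failing to conclude that a production batch is defective when in fact it is true. Consequence: shipping a defective batch — faulty products reach customers.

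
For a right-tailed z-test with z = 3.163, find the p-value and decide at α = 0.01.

p = P(Z > 3.163) = 1 - Φ(3.163) ≈ 0.0008. Since p < 0.01, reject H₀ (significant) at α = 0.01.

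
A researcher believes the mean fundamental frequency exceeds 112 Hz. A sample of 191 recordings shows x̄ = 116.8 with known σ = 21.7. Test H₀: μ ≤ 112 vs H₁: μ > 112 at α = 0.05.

z = 3.057. Critical value: 1.645. Reject H₀.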